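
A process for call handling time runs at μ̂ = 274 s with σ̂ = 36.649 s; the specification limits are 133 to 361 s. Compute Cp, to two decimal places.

Cp = (USL − LSL) / (6σ̂) = (361 − 133) / (6 × 36.649) = 228.0000 / 219.8940 = 1.0369

1.04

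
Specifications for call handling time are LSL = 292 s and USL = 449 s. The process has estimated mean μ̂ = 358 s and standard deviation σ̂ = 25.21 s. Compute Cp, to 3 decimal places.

1.038

Cp = (USL − LSL) / (6σ̂) = (449 − 292) / (6 × 25.21) = 157.0000 / 151.2600 = 1.0379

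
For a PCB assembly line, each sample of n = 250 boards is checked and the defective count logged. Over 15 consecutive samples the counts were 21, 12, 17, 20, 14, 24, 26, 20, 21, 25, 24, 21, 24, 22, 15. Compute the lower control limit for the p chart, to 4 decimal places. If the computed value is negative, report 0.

0.0297

p̄ = Σdᵢ / (k·n) = 306 / (15 × 250) = 0.08160
LCL = p̄ − 3·√(p̄(1−p̄)/n) = 0.08160 − 3 × 0.01731 = 0.02966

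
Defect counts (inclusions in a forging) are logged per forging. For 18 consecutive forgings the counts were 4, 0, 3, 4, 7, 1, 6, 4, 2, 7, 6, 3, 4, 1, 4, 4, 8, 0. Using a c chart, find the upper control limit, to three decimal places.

c̄ = (4 + 0 + 3 + 4 + 7 + 1 + 6 + 4 + 2 + 7 + 6 + 3 + 4 + 1 + 4 + 4 + 8 + 0) / 18 = 68 / 18 = 3.7778
UCL = c̄ + 3√c̄ = 3.7778 + 3 × √3.7778 = 3.7778 + 3 × 1.9437 = 9.6087

9.609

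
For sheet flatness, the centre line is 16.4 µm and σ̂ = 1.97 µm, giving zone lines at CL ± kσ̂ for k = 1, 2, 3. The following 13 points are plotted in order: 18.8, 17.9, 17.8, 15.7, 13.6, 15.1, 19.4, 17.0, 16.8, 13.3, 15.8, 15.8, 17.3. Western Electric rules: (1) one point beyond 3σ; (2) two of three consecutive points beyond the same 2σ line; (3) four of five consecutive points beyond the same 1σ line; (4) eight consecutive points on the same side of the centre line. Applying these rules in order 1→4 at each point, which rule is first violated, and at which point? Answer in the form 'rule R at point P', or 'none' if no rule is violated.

none

Zone of each point (C = within 1σ̂, B = 1σ̂–2σ̂, A = 2σ̂–3σ̂, * = beyond 3σ̂; sign = side of CL): 1:+B, 2:+C, 3:+C, 4:-C, 5:-B, 6:-C, 7:+B, 8:+C, 9:+C, 10:-B, 11:-C, 12:-C, 13:+C
No rule fires across all 13 points.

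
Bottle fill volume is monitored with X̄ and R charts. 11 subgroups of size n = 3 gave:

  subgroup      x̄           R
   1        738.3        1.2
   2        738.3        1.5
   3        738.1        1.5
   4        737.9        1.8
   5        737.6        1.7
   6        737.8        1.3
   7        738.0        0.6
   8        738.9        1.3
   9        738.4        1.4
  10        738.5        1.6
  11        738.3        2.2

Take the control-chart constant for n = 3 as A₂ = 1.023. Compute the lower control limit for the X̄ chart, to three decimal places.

X̄̄ = (738.3 + 738.3 + 738.1 + 737.9 + 737.6 + 737.8 + 738.0 + 738.9 + 738.4 + 738.5 + 738.3) / 11 = 8120.1000 / 11 = 738.1909
R̄ = (1.2 + 1.5 + 1.5 + 1.8 + 1.7 + 1.3 + 0.6 + 1.3 + 1.4 + 1.6 + 2.2) / 11 = 16.1000 / 11 = 1.4636
LCL = X̄̄ − A₂·R̄ = 738.1909 − 1.023 × 1.4636 = 736.6936

736.694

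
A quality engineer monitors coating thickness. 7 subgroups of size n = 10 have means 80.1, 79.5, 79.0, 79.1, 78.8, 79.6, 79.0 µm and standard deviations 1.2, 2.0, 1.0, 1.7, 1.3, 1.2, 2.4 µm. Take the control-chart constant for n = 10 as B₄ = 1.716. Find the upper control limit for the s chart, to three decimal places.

2.648

s̄ = (1.2 + 2.0 + 1.0 + 1.7 + 1.3 + 1.2 + 2.4) / 7 = 1.5429
UCL_s = B₄·s̄ = 1.716 × 1.5429 = 2.6475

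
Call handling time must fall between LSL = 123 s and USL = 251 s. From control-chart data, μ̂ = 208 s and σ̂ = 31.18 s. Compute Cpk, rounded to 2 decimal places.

Cpu = (USL − μ̂) / (3σ̂) = (251 − 208) / (3 × 31.18) = 0.4597; Cpl = (μ̂ − LSL) / (3σ̂) = (208 − 123) / (3 × 31.18) = 0.9087; Cpk = min(Cpu, Cpl) = 0.4597

0.46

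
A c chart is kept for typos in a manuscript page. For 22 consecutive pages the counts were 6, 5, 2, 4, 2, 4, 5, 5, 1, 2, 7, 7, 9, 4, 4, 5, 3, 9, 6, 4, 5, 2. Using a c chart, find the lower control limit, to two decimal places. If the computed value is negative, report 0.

c̄ = (6 + 5 + 2 + 4 + 2 + 4 + 5 + 5 + 1 + 2 + 7 + 7 + 9 + 4 + 4 + 5 + 3 + 9 + 6 + 4 + 5 + 2) / 22 = 101 / 22 = 4.5909
LCL = c̄ − 3√c̄ = 4.5909 − 3 × 2.1426 = -1.8370 → 0 (cannot be negative)

0.00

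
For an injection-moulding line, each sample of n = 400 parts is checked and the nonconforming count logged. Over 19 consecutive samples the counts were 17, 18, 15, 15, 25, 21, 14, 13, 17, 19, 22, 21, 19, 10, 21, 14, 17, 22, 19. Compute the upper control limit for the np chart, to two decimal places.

30.23

p̄ = Σdᵢ / (k·n) = 339 / (19 × 400) = 0.04461
UCL = np̄ + 3·√(np̄(1−p̄)) = 17.8421 + 3 × √(17.8421×0.95539) = 17.8421 + 3 × 4.1287 = 30.2282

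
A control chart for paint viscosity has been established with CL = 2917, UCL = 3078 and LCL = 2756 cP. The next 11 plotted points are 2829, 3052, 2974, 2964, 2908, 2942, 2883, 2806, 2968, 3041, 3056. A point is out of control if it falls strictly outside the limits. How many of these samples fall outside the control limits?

0

All 11 points lie within [2756, 3078].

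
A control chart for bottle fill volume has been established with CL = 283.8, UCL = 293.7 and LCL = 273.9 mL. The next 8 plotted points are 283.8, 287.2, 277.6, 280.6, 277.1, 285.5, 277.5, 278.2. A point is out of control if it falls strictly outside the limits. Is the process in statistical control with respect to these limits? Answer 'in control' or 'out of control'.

All 8 points lie within [273.9, 293.7].

in control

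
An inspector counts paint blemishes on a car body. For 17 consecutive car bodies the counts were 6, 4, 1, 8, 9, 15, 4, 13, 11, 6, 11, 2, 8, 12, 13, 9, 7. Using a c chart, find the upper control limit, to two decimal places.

16.75

c̄ = (6 + 4 + 1 + 8 + 9 + 15 + 4 + 13 + 11 + 6 + 11 + 2 + 8 + 12 + 13 + 9 + 7) / 17 = 139 / 17 = 8.1765
UCL = c̄ + 3√c̄ = 8.1765 + 3 × √8.1765 = 8.1765 + 3 × 2.8595 = 16.7548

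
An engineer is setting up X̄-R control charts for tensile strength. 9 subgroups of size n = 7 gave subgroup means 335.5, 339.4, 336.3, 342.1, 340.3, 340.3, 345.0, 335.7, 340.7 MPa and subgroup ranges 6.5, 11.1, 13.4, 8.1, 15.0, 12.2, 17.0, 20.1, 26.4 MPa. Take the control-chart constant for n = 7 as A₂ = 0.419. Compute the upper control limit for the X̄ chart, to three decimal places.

345.521

X̄̄ = (335.5 + 339.4 + 336.3 + 342.1 + 340.3 + 340.3 + 345.0 + 335.7 + 340.7) / 9 = 3055.3000 / 9 = 339.4778
R̄ = (6.5 + 11.1 + 13.4 + 8.1 + 15.0 + 12.2 + 17.0 + 20.1 + 26.4) / 9 = 129.8000 / 9 = 14.4222
UCL = X̄̄ + A₂·R̄ = 339.4778 + 0.419 × 14.4222 = 345.5207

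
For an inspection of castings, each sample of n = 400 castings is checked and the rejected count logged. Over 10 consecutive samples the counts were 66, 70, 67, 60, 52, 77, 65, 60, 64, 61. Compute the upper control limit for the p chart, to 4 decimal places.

0.2156

p̄ = Σdᵢ / (k·n) = 642 / (10 × 400) = 0.16050
UCL = p̄ + 3·√(p̄(1−p̄)/n) = 0.16050 + 3 × √(0.16050×0.83950/400) = 0.16050 + 3 × 0.01835 = 0.21556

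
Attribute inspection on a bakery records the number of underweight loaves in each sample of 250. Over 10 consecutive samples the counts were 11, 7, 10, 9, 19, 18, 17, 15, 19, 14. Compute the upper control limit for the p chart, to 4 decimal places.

p̄ = Σdᵢ / (k·n) = 139 / (10 × 250) = 0.05560
UCL = p̄ + 3·√(p̄(1−p̄)/n) = 0.05560 + 3 × √(0.05560×0.94440/250) = 0.05560 + 3 × 0.01449 = 0.09908

0.0991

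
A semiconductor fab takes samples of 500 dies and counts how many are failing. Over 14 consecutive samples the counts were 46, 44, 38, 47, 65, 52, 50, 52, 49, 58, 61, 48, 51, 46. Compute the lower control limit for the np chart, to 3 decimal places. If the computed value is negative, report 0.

p̄ = Σdᵢ / (k·n) = 707 / (14 × 500) = 0.10100
LCL = np̄ − 3·√(np̄(1−p̄)) = 50.5000 − 3 × 6.7379 = 30.2863

30.286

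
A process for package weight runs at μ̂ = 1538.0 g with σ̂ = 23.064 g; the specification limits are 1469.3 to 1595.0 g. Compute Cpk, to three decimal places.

Cpu = (USL − μ̂) / (3σ̂) = (1595.0 − 1538.0) / (3 × 23.064) = 0.8238; Cpl = (μ̂ − LSL) / (3σ̂) = (1538.0 − 1469.3) / (3 × 23.064) = 0.9929; Cpk = min(Cpu, Cpl) = 0.8238

0.824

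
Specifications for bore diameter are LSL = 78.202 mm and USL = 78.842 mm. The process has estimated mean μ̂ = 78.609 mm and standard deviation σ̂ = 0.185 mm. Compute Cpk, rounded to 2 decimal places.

0.42

Cpu = (USL − μ̂) / (3σ̂) = (78.842 − 78.609) / (3 × 0.185) = 0.4198; Cpl = (μ̂ − LSL) / (3σ̂) = (78.609 − 78.202) / (3 × 0.185) = 0.7333; Cpk = min(Cpu, Cpl) = 0.4198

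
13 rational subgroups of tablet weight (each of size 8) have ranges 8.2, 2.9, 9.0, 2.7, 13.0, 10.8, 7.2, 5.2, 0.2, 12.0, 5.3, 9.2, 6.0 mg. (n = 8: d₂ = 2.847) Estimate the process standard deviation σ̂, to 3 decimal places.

2.478

R̄ = (8.2 + 2.9 + 9.0 + 2.7 + 13.0 + 10.8 + 7.2 + 5.2 + 0.2 + 12.0 + 5.3 + 9.2 + 6.0) / 13 = 7.0538
σ̂ = R̄ / d₂ = 7.0538 / 2.847 = 2.4776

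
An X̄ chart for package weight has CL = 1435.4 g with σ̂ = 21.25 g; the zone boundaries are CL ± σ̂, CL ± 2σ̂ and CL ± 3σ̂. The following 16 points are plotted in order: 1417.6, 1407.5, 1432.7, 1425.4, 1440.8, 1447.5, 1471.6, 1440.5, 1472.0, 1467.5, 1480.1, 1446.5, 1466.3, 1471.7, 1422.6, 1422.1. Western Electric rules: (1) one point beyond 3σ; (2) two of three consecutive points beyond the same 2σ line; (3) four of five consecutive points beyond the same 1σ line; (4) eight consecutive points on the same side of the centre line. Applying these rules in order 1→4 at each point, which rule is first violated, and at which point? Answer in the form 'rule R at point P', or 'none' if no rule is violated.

rule 3 at point 11

Zone of each point (C = within 1σ̂, B = 1σ̂–2σ̂, A = 2σ̂–3σ̂, * = beyond 3σ̂; sign = side of CL): 1:-C, 2:-B, 3:-C, 4:-C, 5:+C, 6:+C, 7:+B, 8:+C, 9:+B, 10:+B, 11:+A, 12:+C, 13:+B, 14:+B, 15:-C, 16:-C
Rule 3 (four of five consecutive points beyond the same 1σ limit) is satisfied at point 11.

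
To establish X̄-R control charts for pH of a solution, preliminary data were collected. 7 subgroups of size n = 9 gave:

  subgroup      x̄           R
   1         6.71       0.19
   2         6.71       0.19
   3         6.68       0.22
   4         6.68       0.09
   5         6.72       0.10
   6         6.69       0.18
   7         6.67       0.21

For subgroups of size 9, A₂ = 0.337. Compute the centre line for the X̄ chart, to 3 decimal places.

X̄̄ = (6.71 + 6.71 + 6.68 + 6.68 + 6.72 + 6.69 + 6.67) / 7 = 46.8600 / 7 = 6.6943
CL = X̄̄ = 6.6943

6.694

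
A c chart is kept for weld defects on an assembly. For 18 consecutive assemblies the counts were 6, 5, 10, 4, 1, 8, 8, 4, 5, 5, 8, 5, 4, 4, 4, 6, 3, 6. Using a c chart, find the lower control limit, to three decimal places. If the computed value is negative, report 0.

c̄ = (6 + 5 + 10 + 4 + 1 + 8 + 8 + 4 + 5 + 5 + 8 + 5 + 4 + 4 + 4 + 6 + 3 + 6) / 18 = 96 / 18 = 5.3333
LCL = c̄ − 3√c̄ = 5.3333 − 3 × 2.3094 = -1.5949 → 0 (cannot be negative)

0.000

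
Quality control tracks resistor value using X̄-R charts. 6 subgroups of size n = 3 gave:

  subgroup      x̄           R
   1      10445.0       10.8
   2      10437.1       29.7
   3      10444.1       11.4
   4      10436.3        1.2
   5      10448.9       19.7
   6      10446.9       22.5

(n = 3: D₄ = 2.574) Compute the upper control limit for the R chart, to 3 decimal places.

R̄ = (10.8 + 29.7 + 11.4 + 1.2 + 19.7 + 22.5) / 6 = 95.3000 / 6 = 15.8833
UCL_R = D₄·R̄ = 2.574 × 15.8833 = 40.8837

40.884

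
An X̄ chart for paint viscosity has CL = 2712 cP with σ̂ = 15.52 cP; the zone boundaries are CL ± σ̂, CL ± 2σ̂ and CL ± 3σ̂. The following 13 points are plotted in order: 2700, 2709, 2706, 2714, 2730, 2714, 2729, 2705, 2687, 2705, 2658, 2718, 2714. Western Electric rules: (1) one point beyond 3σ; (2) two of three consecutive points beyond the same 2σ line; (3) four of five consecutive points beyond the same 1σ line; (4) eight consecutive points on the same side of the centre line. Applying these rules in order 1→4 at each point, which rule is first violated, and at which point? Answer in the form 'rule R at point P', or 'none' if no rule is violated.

Zone of each point (C = within 1σ̂, B = 1σ̂–2σ̂, A = 2σ̂–3σ̂, * = beyond 3σ̂; sign = side of CL): 1:-C, 2:-C, 3:-C, 4:+C, 5:+B, 6:+C, 7:+B, 8:-C, 9:-B, 10:-C, 11:-*, 12:+C, 13:+C
Rule 1 (one point beyond the 3σ limits) is satisfied at point 11.

rule 1 at point 11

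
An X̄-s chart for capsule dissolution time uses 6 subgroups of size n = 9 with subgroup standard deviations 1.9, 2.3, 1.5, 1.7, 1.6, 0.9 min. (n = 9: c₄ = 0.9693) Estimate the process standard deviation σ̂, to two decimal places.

s̄ = (1.9 + 2.3 + 1.5 + 1.7 + 1.6 + 0.9) / 6 = 1.6500
σ̂ = s̄ / c₄ = 1.6500 / 0.9693 = 1.7023

1.70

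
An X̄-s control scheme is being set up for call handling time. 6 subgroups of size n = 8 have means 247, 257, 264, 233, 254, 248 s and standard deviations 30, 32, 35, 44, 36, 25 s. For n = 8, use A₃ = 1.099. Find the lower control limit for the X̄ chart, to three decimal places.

213.500

X̄̄ = (247 + 257 + 264 + 233 + 254 + 248) / 6 = 250.5000
s̄ = (30 + 32 + 35 + 44 + 36 + 25) / 6 = 33.6667
LCL = X̄̄ − A₃·s̄ = 250.5000 − 1.099 × 33.6667 = 213.5003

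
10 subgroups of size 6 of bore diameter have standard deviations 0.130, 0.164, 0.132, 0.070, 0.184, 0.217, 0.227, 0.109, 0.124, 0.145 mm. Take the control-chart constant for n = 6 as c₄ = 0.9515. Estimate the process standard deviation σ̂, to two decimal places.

0.16

s̄ = (0.130 + 0.164 + 0.132 + 0.070 + 0.184 + 0.217 + 0.227 + 0.109 + 0.124 + 0.145) / 10 = 0.1502
σ̂ = s̄ / c₄ = 0.1502 / 0.9515 = 0.1579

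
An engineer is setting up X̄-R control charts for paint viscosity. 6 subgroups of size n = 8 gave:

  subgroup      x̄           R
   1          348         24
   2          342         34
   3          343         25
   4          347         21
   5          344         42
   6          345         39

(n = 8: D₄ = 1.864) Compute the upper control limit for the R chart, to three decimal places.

57.473

R̄ = (24 + 34 + 25 + 21 + 42 + 39) / 6 = 185.0000 / 6 = 30.8333
UCL_R = D₄·R̄ = 1.864 × 30.8333 = 57.4733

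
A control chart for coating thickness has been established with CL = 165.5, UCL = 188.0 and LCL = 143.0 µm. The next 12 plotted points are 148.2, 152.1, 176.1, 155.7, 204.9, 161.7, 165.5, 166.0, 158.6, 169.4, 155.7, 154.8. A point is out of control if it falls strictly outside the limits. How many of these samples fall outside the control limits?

1

Compare each point to [143.0, 188.0]: sample 5 = 204.9 > UCL.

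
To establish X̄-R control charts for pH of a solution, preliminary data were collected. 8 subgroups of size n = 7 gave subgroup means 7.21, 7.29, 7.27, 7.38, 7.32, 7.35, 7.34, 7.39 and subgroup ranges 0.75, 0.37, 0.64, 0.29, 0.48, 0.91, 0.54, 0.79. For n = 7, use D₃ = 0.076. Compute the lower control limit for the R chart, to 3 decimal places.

R̄ = (0.75 + 0.37 + 0.64 + 0.29 + 0.48 + 0.91 + 0.54 + 0.79) / 8 = 4.7700 / 8 = 0.5963
LCL_R = D₃·R̄ = 0.076 × 0.5963 = 0.0453

0.045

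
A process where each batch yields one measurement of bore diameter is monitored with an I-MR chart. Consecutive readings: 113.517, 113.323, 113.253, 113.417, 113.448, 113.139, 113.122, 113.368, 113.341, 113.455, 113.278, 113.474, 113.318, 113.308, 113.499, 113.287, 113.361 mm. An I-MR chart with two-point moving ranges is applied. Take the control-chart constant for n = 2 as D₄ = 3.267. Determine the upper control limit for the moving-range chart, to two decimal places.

Moving ranges: 0.194, 0.070, 0.164, 0.031, 0.309, 0.017, 0.246, 0.027, 0.114, 0.177, 0.196, 0.156, 0.010, 0.191, 0.212, 0.074; M̄R̄ = 2.1880 / 16 = 0.1368
UCL_MR = D₄·M̄R̄ = 3.267 × 0.1368 = 0.4468

0.45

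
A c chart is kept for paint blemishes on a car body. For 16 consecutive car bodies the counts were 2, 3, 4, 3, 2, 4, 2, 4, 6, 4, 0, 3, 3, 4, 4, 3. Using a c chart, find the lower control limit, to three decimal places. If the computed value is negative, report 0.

0.000

c̄ = (2 + 3 + 4 + 3 + 2 + 4 + 2 + 4 + 6 + 4 + 0 + 3 + 3 + 4 + 4 + 3) / 16 = 51 / 16 = 3.1875
LCL = c̄ − 3√c̄ = 3.1875 − 3 × 1.7854 = -2.1686 → 0 (cannot be negative)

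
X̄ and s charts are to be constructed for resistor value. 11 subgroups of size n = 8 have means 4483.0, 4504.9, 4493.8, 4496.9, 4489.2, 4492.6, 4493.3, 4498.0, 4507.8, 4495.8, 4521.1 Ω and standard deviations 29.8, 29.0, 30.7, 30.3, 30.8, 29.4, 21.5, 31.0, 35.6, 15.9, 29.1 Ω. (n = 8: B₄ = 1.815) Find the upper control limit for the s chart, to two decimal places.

s̄ = (29.8 + 29.0 + 30.7 + 30.3 + 30.8 + 29.4 + 21.5 + 31.0 + 35.6 + 15.9 + 29.1) / 11 = 28.4636
UCL_s = B₄·s̄ = 1.815 × 28.4636 = 51.6615

51.66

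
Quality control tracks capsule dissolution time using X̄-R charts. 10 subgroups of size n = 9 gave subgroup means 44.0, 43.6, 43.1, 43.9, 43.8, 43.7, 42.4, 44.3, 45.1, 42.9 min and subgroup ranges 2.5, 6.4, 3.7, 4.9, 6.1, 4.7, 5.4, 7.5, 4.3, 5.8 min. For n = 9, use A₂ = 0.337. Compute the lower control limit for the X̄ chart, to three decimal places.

X̄̄ = (44.0 + 43.6 + 43.1 + 43.9 + 43.8 + 43.7 + 42.4 + 44.3 + 45.1 + 42.9) / 10 = 436.8000 / 10 = 43.6800
R̄ = (2.5 + 6.4 + 3.7 + 4.9 + 6.1 + 4.7 + 5.4 + 7.5 + 4.3 + 5.8) / 10 = 51.3000 / 10 = 5.1300
LCL = X̄̄ − A₂·R̄ = 43.6800 − 0.337 × 5.1300 = 41.9512

41.951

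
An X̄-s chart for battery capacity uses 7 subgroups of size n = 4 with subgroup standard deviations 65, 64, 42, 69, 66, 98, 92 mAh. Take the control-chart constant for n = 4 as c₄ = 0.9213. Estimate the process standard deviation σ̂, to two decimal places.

s̄ = (65 + 64 + 42 + 69 + 66 + 98 + 92) / 7 = 70.8571
σ̂ = s̄ / c₄ = 70.8571 / 0.9213 = 76.9100

76.91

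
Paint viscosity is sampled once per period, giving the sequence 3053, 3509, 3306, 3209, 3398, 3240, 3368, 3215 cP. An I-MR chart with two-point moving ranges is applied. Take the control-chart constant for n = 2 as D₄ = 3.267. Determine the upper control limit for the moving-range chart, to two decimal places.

645.93

Moving ranges: 456, 203, 97, 189, 158, 128, 153; M̄R̄ = 1384.0000 / 7 = 197.7143
UCL_MR = D₄·M̄R̄ = 3.267 × 197.7143 = 645.9326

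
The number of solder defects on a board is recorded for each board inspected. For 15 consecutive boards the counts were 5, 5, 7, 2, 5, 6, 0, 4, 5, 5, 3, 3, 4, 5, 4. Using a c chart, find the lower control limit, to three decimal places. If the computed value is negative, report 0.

c̄ = (5 + 5 + 7 + 2 + 5 + 6 + 0 + 4 + 5 + 5 + 3 + 3 + 4 + 5 + 4) / 15 = 63 / 15 = 4.2000
LCL = c̄ − 3√c̄ = 4.2000 − 3 × 2.0494 = -1.9482 → 0 (cannot be negative)

0.000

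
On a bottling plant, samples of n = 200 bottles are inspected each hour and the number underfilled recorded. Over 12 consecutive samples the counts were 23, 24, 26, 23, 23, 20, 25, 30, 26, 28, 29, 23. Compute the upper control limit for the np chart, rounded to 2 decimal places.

p̄ = Σdᵢ / (k·n) = 300 / (12 × 200) = 0.12500
UCL = np̄ + 3·√(np̄(1−p̄)) = 25.0000 + 3 × √(25.0000×0.87500) = 25.0000 + 3 × 4.6771 = 39.0312

39.03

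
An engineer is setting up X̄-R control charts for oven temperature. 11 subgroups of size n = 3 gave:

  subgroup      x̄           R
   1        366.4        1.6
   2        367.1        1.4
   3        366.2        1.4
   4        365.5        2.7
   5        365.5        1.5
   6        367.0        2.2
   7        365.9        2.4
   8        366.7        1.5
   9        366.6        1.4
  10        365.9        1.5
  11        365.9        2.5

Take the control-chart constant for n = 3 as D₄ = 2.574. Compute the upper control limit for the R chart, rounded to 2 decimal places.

R̄ = (1.6 + 1.4 + 1.4 + 2.7 + 1.5 + 2.2 + 2.4 + 1.5 + 1.4 + 1.5 + 2.5) / 11 = 20.1000 / 11 = 1.8273
UCL_R = D₄·R̄ = 2.574 × 1.8273 = 4.7034

4.70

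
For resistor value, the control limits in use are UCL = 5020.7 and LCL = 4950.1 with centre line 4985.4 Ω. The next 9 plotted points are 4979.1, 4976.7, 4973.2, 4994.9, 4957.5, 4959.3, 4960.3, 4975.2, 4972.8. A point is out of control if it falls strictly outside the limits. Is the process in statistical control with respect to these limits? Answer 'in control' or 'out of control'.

All 9 points lie within [4950.1, 5020.7].

in control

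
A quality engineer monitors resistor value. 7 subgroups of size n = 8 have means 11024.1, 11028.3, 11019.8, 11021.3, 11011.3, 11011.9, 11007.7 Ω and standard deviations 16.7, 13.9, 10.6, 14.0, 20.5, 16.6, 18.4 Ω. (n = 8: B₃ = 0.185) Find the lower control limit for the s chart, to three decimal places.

2.926

s̄ = (16.7 + 13.9 + 10.6 + 14.0 + 20.5 + 16.6 + 18.4) / 7 = 15.8143
LCL_s = B₃·s̄ = 0.185 × 15.8143 = 2.9256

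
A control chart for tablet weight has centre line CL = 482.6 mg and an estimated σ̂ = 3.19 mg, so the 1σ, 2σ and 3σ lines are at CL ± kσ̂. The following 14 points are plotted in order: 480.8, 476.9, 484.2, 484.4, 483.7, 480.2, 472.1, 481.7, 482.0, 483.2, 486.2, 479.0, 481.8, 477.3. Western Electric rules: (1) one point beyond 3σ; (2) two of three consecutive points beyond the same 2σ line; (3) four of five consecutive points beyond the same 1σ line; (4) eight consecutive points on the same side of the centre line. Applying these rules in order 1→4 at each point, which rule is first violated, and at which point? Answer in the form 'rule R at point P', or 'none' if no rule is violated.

rule 1 at point 7

Zone of each point (C = within 1σ̂, B = 1σ̂–2σ̂, A = 2σ̂–3σ̂, * = beyond 3σ̂; sign = side of CL): 1:-C, 2:-B, 3:+C, 4:+C, 5:+C, 6:-C, 7:-*, 8:-C, 9:-C, 10:+C, 11:+B, 12:-B, 13:-C, 14:-B
Rule 1 (one point beyond the 3σ limits) is satisfied at point 7.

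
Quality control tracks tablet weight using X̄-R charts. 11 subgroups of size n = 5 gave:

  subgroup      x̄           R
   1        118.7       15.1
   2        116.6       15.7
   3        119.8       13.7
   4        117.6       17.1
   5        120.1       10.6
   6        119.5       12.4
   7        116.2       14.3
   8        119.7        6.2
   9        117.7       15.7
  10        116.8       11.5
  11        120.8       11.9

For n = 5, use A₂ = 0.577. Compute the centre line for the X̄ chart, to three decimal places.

X̄̄ = (118.7 + 116.6 + 119.8 + 117.6 + 120.1 + 119.5 + 116.2 + 119.7 + 117.7 + 116.8 + 120.8) / 11 = 1303.5000 / 11 = 118.5000
CL = X̄̄ = 118.5000

118.500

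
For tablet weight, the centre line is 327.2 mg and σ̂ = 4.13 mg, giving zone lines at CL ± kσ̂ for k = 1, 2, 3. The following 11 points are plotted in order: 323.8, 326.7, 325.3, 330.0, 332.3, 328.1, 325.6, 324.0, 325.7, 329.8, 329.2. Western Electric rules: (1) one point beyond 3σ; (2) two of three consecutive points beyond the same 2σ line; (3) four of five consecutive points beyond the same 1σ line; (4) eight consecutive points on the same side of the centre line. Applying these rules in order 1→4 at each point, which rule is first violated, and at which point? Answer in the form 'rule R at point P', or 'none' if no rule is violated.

Zone of each point (C = within 1σ̂, B = 1σ̂–2σ̂, A = 2σ̂–3σ̂, * = beyond 3σ̂; sign = side of CL): 1:-C, 2:-C, 3:-C, 4:+C, 5:+B, 6:+C, 7:-C, 8:-C, 9:-C, 10:+C, 11:+C
No rule fires across all 11 points.

none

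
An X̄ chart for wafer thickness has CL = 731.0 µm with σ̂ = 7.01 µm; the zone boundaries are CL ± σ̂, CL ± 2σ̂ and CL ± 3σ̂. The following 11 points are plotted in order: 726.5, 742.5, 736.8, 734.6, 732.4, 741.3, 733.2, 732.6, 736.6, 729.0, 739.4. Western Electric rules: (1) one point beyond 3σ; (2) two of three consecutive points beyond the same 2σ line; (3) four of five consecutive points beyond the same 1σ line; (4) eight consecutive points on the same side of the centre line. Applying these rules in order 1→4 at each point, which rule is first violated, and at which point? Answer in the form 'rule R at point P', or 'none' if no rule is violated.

Zone of each point (C = within 1σ̂, B = 1σ̂–2σ̂, A = 2σ̂–3σ̂, * = beyond 3σ̂; sign = side of CL): 1:-C, 2:+B, 3:+C, 4:+C, 5:+C, 6:+B, 7:+C, 8:+C, 9:+C, 10:-C, 11:+B
Rule 4 (eight consecutive points on the same side of the centre line) is satisfied at point 9.

rule 4 at point 9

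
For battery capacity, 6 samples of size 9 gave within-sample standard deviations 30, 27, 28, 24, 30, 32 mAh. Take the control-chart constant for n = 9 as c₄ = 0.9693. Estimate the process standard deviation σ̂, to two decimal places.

s̄ = (30 + 27 + 28 + 24 + 30 + 32) / 6 = 28.5000
σ̂ = s̄ / c₄ = 28.5000 / 0.9693 = 29.4027

29.40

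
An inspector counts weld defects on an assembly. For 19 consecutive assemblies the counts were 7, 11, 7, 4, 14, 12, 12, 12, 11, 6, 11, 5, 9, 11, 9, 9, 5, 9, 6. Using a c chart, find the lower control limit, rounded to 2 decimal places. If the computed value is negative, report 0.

c̄ = (7 + 11 + 7 + 4 + 14 + 12 + 12 + 12 + 11 + 6 + 11 + 5 + 9 + 11 + 9 + 9 + 5 + 9 + 6) / 19 = 170 / 19 = 8.9474
LCL = c̄ − 3√c̄ = 8.9474 − 3 × 2.9912 = -0.0263 → 0 (cannot be negative)

0.00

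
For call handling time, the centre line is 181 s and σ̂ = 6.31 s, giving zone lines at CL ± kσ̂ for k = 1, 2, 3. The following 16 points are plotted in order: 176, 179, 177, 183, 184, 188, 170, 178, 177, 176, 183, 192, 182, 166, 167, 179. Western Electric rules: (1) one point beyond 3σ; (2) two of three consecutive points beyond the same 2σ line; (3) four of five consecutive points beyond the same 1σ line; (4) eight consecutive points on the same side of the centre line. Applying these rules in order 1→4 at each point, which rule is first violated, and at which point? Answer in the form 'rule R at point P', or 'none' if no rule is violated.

Zone of each point (C = within 1σ̂, B = 1σ̂–2σ̂, A = 2σ̂–3σ̂, * = beyond 3σ̂; sign = side of CL): 1:-C, 2:-C, 3:-C, 4:+C, 5:+C, 6:+B, 7:-B, 8:-C, 9:-C, 10:-C, 11:+C, 12:+B, 13:+C, 14:-A, 15:-A, 16:-C
Rule 2 (two of three consecutive points beyond the same 2σ limit) is satisfied at point 15.

rule 2 at point 15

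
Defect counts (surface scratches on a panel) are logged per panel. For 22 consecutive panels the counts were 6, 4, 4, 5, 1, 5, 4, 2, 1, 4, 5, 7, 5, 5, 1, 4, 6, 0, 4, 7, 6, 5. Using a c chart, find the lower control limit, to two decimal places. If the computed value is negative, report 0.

0.00

c̄ = (6 + 4 + 4 + 5 + 1 + 5 + 4 + 2 + 1 + 4 + 5 + 7 + 5 + 5 + 1 + 4 + 6 + 0 + 4 + 7 + 6 + 5) / 22 = 91 / 22 = 4.1364
LCL = c̄ − 3√c̄ = 4.1364 − 3 × 2.0338 = -1.9651 → 0 (cannot be negative)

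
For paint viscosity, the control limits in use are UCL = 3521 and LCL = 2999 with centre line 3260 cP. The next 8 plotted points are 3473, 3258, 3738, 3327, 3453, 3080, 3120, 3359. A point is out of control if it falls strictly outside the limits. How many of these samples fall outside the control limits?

Compare each point to [2999, 3521]: sample 3 = 3738 > UCL.

1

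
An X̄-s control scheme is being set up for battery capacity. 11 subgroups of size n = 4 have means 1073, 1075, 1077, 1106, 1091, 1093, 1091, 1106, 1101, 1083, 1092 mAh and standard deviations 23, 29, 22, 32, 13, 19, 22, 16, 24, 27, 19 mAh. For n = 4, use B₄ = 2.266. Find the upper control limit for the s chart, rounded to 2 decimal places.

50.68

s̄ = (23 + 29 + 22 + 32 + 13 + 19 + 22 + 16 + 24 + 27 + 19) / 11 = 22.3636
UCL_s = B₄·s̄ = 2.266 × 22.3636 = 50.6760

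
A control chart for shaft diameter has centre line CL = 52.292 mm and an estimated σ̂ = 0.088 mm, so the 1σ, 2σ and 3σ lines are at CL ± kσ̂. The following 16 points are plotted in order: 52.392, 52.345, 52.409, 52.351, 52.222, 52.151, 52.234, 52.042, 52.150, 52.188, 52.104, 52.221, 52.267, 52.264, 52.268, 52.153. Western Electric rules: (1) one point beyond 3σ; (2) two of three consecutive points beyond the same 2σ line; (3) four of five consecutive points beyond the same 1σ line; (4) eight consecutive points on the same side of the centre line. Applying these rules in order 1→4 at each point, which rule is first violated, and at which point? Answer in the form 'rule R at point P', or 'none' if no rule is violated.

Zone of each point (C = within 1σ̂, B = 1σ̂–2σ̂, A = 2σ̂–3σ̂, * = beyond 3σ̂; sign = side of CL): 1:+B, 2:+C, 3:+B, 4:+C, 5:-C, 6:-B, 7:-C, 8:-A, 9:-B, 10:-B, 11:-A, 12:-C, 13:-C, 14:-C, 15:-C, 16:-B
Rule 3 (four of five consecutive points beyond the same 1σ limit) is satisfied at point 10.

rule 3 at point 10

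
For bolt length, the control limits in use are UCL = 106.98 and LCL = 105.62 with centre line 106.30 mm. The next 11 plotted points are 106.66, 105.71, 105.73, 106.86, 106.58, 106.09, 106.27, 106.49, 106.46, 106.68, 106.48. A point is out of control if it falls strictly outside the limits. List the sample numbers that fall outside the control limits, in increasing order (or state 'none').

All 11 points lie within [105.62, 106.98].

none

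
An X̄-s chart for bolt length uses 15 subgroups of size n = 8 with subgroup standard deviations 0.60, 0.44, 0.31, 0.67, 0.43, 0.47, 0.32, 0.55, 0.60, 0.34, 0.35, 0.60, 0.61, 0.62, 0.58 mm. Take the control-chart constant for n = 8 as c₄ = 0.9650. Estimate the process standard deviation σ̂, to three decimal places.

s̄ = (0.60 + 0.44 + 0.31 + 0.67 + 0.43 + 0.47 + 0.32 + 0.55 + 0.60 + 0.34 + 0.35 + 0.60 + 0.61 + 0.62 + 0.58) / 15 = 0.4993
σ̂ = s̄ / c₄ = 0.4993 / 0.9650 = 0.5174

0.517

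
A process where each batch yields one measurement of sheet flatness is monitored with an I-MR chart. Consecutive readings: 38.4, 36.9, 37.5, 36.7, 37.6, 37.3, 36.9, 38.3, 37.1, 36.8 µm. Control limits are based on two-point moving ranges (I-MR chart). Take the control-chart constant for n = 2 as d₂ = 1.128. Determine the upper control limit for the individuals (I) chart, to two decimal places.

39.54

X̄ = (38.4 + 36.9 + 37.5 + 36.7 + 37.6 + 37.3 + 36.9 + 38.3 + 37.1 + 36.8) / 10 = 37.3500
Moving ranges: 1.5, 0.6, 0.8, 0.9, 0.3, 0.4, 1.4, 1.2, 0.3; M̄R̄ = 7.4000 / 9 = 0.8222
UCL = X̄ + 3·M̄R̄/d₂ = 37.3500 + 3 × 0.8222 / 1.128 = 39.5368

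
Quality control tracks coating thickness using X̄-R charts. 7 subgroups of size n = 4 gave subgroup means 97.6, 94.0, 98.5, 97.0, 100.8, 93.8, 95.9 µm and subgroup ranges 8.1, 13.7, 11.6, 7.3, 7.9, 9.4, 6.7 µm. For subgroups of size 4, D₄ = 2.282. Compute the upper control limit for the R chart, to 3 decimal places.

21.092

R̄ = (8.1 + 13.7 + 11.6 + 7.3 + 7.9 + 9.4 + 6.7) / 7 = 64.7000 / 7 = 9.2429
UCL_R = D₄·R̄ = 2.282 × 9.2429 = 21.0922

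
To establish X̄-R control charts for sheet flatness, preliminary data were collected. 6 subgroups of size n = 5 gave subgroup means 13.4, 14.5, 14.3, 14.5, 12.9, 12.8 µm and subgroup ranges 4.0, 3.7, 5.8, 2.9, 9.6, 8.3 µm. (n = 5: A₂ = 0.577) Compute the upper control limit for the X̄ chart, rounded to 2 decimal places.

X̄̄ = (13.4 + 14.5 + 14.3 + 14.5 + 12.9 + 12.8) / 6 = 82.4000 / 6 = 13.7333
R̄ = (4.0 + 3.7 + 5.8 + 2.9 + 9.6 + 8.3) / 6 = 34.3000 / 6 = 5.7167
UCL = X̄̄ + A₂·R̄ = 13.7333 + 0.577 × 5.7167 = 17.0318

17.03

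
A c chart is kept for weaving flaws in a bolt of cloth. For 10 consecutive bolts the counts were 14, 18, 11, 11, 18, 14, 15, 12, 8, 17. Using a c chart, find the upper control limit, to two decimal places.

24.94

c̄ = (14 + 18 + 11 + 11 + 18 + 14 + 15 + 12 + 8 + 17) / 10 = 138 / 10 = 13.8000
UCL = c̄ + 3√c̄ = 13.8000 + 3 × √13.8000 = 13.8000 + 3 × 3.7148 = 24.9445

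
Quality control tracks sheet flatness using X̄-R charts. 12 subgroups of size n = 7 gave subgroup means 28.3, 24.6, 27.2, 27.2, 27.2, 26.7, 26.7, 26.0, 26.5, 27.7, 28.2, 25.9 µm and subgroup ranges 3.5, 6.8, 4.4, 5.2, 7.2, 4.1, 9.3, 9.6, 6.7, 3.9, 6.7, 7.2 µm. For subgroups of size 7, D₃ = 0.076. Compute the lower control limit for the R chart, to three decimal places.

0.472

R̄ = (3.5 + 6.8 + 4.4 + 5.2 + 7.2 + 4.1 + 9.3 + 9.6 + 6.7 + 3.9 + 6.7 + 7.2) / 12 = 74.6000 / 12 = 6.2167
LCL_R = D₃·R̄ = 0.076 × 6.2167 = 0.4725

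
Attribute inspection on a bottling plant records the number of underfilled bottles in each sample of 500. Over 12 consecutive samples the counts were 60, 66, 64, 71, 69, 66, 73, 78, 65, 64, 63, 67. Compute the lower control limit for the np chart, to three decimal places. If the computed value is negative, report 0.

p̄ = Σdᵢ / (k·n) = 806 / (12 × 500) = 0.13433
LCL = np̄ − 3·√(np̄(1−p̄)) = 67.1667 − 3 × 7.6252 = 44.2910

44.291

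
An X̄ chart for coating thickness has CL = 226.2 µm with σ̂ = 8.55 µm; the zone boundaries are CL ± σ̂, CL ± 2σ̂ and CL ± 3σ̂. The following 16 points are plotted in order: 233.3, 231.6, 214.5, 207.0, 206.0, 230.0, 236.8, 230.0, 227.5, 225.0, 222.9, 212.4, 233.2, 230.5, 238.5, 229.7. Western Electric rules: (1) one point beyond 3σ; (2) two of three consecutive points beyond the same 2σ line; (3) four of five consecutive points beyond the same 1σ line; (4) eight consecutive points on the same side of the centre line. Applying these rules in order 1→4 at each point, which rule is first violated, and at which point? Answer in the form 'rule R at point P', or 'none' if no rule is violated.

Zone of each point (C = within 1σ̂, B = 1σ̂–2σ̂, A = 2σ̂–3σ̂, * = beyond 3σ̂; sign = side of CL): 1:+C, 2:+C, 3:-B, 4:-A, 5:-A, 6:+C, 7:+B, 8:+C, 9:+C, 10:-C, 11:-C, 12:-B, 13:+C, 14:+C, 15:+B, 16:+C
Rule 2 (two of three consecutive points beyond the same 2σ limit) is satisfied at point 5.

rule 2 at point 5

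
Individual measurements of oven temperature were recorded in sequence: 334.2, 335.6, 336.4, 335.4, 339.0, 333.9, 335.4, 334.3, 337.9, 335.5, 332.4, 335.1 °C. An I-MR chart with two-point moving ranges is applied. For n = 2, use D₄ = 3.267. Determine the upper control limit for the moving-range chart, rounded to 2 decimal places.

7.81

Moving ranges: 1.4, 0.8, 1.0, 3.6, 5.1, 1.5, 1.1, 3.6, 2.4, 3.1, 2.7; M̄R̄ = 26.3000 / 11 = 2.3909
UCL_MR = D₄·M̄R̄ = 3.267 × 2.3909 = 7.8111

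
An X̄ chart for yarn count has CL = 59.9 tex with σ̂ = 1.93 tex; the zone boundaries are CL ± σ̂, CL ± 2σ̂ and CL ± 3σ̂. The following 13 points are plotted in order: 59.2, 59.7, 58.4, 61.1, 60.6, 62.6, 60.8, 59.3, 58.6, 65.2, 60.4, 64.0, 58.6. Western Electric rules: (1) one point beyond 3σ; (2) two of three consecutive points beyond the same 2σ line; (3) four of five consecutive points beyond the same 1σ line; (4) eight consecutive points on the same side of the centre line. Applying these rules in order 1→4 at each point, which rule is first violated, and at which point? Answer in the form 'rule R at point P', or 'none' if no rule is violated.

Zone of each point (C = within 1σ̂, B = 1σ̂–2σ̂, A = 2σ̂–3σ̂, * = beyond 3σ̂; sign = side of CL): 1:-C, 2:-C, 3:-C, 4:+C, 5:+C, 6:+B, 7:+C, 8:-C, 9:-C, 10:+A, 11:+C, 12:+A, 13:-C
Rule 2 (two of three consecutive points beyond the same 2σ limit) is satisfied at point 12.

rule 2 at point 12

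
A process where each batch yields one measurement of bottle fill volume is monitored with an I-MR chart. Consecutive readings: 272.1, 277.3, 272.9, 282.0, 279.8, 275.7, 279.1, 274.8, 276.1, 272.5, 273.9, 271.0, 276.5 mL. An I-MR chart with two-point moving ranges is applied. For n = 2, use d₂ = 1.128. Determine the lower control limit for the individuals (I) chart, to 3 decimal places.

265.164

X̄ = (272.1 + 277.3 + 272.9 + 282.0 + 279.8 + 275.7 + 279.1 + 274.8 + 276.1 + 272.5 + 273.9 + 271.0 + 276.5) / 13 = 275.6692
Moving ranges: 5.2, 4.4, 9.1, 2.2, 4.1, 3.4, 4.3, 1.3, 3.6, 1.4, 2.9, 5.5; M̄R̄ = 47.4000 / 12 = 3.9500
LCL = X̄ − 3·M̄R̄/d₂ = 275.6692 − 3 × 3.9500 / 1.128 = 265.1639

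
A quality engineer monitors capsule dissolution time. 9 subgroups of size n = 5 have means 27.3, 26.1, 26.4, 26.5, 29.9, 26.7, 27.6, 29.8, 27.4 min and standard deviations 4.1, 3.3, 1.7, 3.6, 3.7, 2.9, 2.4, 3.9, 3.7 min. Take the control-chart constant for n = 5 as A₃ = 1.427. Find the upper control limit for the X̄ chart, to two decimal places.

32.17

X̄̄ = (27.3 + 26.1 + 26.4 + 26.5 + 29.9 + 26.7 + 27.6 + 29.8 + 27.4) / 9 = 27.5222
s̄ = (4.1 + 3.3 + 1.7 + 3.6 + 3.7 + 2.9 + 2.4 + 3.9 + 3.7) / 9 = 3.2556
UCL = X̄̄ + A₃·s̄ = 27.5222 + 1.427 × 3.2556 = 32.1679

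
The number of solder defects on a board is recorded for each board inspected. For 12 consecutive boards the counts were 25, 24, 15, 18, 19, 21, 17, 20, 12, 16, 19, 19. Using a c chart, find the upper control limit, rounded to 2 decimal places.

c̄ = (25 + 24 + 15 + 18 + 19 + 21 + 17 + 20 + 12 + 16 + 19 + 19) / 12 = 225 / 12 = 18.7500
UCL = c̄ + 3√c̄ = 18.7500 + 3 × √18.7500 = 18.7500 + 3 × 4.3301 = 31.7404

31.74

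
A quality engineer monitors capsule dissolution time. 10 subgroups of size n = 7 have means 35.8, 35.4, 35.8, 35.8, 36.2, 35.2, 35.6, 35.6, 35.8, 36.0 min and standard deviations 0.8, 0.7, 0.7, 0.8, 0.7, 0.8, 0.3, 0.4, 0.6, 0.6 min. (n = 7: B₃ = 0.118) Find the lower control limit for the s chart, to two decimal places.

0.08

s̄ = (0.8 + 0.7 + 0.7 + 0.8 + 0.7 + 0.8 + 0.3 + 0.4 + 0.6 + 0.6) / 10 = 0.6400
LCL_s = B₃·s̄ = 0.118 × 0.6400 = 0.0755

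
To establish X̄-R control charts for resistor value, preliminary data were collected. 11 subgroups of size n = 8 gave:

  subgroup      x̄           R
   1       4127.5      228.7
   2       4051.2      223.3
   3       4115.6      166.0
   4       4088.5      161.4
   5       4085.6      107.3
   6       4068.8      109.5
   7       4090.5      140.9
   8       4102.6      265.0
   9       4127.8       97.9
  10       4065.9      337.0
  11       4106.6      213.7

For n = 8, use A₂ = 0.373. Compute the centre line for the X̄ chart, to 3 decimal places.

X̄̄ = (4127.5 + 4051.2 + 4115.6 + 4088.5 + 4085.6 + 4068.8 + 4090.5 + 4102.6 + 4127.8 + 4065.9 + 4106.6) / 11 = 45030.6000 / 11 = 4093.6909
CL = X̄̄ = 4093.6909

4093.691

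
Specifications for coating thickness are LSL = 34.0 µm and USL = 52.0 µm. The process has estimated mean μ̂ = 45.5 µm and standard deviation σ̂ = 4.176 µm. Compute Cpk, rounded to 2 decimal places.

Cpu = (USL − μ̂) / (3σ̂) = (52.0 − 45.5) / (3 × 4.176) = 0.5188; Cpl = (μ̂ − LSL) / (3σ̂) = (45.5 − 34.0) / (3 × 4.176) = 0.9179; Cpk = min(Cpu, Cpl) = 0.5188

0.52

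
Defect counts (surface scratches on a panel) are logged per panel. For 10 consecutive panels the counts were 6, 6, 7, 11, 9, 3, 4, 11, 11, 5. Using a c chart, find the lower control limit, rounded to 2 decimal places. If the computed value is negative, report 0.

c̄ = (6 + 6 + 7 + 11 + 9 + 3 + 4 + 11 + 11 + 5) / 10 = 73 / 10 = 7.3000
LCL = c̄ − 3√c̄ = 7.3000 − 3 × 2.7019 = -0.8056 → 0 (cannot be negative)

0.00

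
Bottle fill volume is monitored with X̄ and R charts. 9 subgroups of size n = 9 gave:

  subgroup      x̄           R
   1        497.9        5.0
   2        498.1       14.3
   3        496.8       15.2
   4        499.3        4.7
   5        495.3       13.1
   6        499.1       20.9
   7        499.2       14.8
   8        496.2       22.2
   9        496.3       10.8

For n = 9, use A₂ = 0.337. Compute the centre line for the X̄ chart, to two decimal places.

497.58

X̄̄ = (497.9 + 498.1 + 496.8 + 499.3 + 495.3 + 499.1 + 499.2 + 496.2 + 496.3) / 9 = 4478.2000 / 9 = 497.5778
CL = X̄̄ = 497.5778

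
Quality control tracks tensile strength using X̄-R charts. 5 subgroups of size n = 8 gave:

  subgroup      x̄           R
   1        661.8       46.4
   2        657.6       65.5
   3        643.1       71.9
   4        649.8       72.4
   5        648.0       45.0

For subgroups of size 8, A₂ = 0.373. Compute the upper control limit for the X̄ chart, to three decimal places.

X̄̄ = (661.8 + 657.6 + 643.1 + 649.8 + 648.0) / 5 = 3260.3000 / 5 = 652.0600
R̄ = (46.4 + 65.5 + 71.9 + 72.4 + 45.0) / 5 = 301.2000 / 5 = 60.2400
UCL = X̄̄ + A₂·R̄ = 652.0600 + 0.373 × 60.2400 = 674.5295

674.530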